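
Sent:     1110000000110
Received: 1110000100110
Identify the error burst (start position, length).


XOR: 0000000100000

Burst at position 7, length 1


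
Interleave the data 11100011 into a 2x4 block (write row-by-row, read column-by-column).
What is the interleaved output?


Matrix:
  1110
  0011
Read columns: 10101101

10101101


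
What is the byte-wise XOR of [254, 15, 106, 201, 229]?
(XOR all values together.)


XOR chain: 254 ^ 15 ^ 106 ^ 201 ^ 229 = 183

183


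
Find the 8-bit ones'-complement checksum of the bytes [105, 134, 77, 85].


Sum = 401 mod 256 = 145
Complement = 110

110


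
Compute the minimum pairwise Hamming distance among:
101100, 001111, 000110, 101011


Comparing all pairs, minimum distance: 2
Can detect 1 errors, correct 0 errors

2


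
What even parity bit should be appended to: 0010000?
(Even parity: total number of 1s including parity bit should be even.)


Number of 1s in data: 1
Parity bit: 1

1


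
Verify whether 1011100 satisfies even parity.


Number of 1s: 4

Yes, parity is correct (4 ones)


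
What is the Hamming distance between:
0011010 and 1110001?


XOR: 1101011
Count of 1s: 5

5


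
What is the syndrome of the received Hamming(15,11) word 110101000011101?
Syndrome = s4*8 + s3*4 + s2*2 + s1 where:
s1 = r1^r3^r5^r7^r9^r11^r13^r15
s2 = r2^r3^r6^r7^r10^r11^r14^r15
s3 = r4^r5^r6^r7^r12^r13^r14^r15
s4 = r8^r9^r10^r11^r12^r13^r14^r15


s1=0, s2=0, s3=1, s4=0

Syndrome = 4 (error at position 4)


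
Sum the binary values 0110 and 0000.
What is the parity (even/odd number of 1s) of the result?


0110 = 6
0000 = 0
Sum = 6 = 110
1s count = 2

even parity (2 ones in 110)


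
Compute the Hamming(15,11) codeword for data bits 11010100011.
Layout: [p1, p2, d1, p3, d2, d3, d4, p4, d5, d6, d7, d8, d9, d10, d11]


Parity bits: p1=0, p2=1, p3=0, p4=1

011010110100011


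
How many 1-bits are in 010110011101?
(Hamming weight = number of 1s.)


Counting 1s in 010110011101

7


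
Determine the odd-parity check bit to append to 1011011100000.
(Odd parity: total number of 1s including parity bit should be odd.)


Number of 1s in data: 6
Parity bit: 1

1


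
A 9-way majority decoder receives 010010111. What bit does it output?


Ones: 5 out of 9
Threshold: 5

1 (5/9 voted 1)


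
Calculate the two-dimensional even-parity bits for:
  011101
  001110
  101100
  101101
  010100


Row parities: 01100
Column parities: 000110

Row P: 01100, Col P: 000110, Corner: 0


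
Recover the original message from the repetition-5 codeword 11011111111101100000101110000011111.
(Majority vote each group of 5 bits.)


Groups: 11011, 11111, 11011, 00000, 10111, 00000, 11111
Majority votes: 1110101

1110101


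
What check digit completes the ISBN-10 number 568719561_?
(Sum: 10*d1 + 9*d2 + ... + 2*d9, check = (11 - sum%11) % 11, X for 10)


Weighted sum: 308
308 mod 11 = 0

Check digit: 0


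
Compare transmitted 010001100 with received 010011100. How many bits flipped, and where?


XOR: 000010000

1 error(s) at position(s): 4


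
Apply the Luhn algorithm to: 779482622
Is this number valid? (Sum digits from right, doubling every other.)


Luhn sum = 53
53 mod 10 = 3

Invalid (Luhn sum mod 10 = 3)


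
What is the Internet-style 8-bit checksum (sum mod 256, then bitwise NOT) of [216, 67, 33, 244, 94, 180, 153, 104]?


Sum = 1091 mod 256 = 67
Complement = 188

188


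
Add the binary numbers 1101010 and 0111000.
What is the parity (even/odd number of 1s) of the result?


1101010 = 106
0111000 = 56
Sum = 162 = 10100010
1s count = 3

odd parity (3 ones in 10100010)


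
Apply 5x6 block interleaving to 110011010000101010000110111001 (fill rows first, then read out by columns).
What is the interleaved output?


Matrix:
  110011
  010000
  101010
  000110
  111001
Read columns: 101011100100101000101011010001

101011100100101000101011010001


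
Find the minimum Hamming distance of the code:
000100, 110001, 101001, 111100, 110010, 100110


Comparing all pairs, minimum distance: 2
Can detect 1 errors, correct 0 errors

2


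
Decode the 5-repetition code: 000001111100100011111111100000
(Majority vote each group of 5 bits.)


Groups: 00000, 11111, 00100, 01111, 11111, 00000
Majority votes: 010110

010110


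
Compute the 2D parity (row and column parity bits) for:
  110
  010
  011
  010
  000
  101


Row parities: 010100
Column parities: 000

Row P: 010100, Col P: 000, Corner: 0


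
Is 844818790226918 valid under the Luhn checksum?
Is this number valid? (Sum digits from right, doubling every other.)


Luhn sum = 79
79 mod 10 = 9

Invalid (Luhn sum mod 10 = 9)


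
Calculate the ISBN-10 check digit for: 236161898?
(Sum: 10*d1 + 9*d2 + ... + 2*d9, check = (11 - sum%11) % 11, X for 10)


Weighted sum: 218
218 mod 11 = 9

Check digit: 2


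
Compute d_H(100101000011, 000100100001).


XOR: 100001100010
Count of 1s: 4

4


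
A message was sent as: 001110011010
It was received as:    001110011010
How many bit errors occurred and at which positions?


XOR: 000000000000

0 errors (received matches sent)


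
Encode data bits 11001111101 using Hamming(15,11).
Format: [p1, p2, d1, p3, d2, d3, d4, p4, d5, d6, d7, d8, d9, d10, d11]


Parity bits: p1=0, p2=0, p3=0, p4=0

001010001111101


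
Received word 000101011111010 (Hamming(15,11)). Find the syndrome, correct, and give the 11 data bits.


Syndrome = 0: no error detected

Data: 00101111010 (no errors)


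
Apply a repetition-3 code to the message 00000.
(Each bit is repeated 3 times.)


Each bit -> 3 copies

000000000000000


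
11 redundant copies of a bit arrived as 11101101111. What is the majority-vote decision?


Ones: 9 out of 11
Threshold: 6

1 (9/11 voted 1)


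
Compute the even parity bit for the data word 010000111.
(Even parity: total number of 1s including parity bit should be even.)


Number of 1s in data: 4
Parity bit: 0

0


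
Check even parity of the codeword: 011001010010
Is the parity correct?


Number of 1s: 5

No, parity error (5 ones)


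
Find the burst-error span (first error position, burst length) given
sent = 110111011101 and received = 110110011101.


XOR: 000001000000

Burst at position 5, length 1


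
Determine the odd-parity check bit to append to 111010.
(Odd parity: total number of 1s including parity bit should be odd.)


Number of 1s in data: 4
Parity bit: 1

1


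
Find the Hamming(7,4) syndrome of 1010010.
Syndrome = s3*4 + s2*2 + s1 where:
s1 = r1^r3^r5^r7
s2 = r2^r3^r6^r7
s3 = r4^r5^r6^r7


s1=0, s2=0, s3=1

Syndrome = 4 (error at position 4)


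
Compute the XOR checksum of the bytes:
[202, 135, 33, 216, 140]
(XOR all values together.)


XOR chain: 202 ^ 135 ^ 33 ^ 216 ^ 140 = 56

56


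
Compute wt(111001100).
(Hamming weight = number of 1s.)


Counting 1s in 111001100

5


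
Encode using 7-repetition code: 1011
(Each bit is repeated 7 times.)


Each bit -> 7 copies

1111111000000011111111111111


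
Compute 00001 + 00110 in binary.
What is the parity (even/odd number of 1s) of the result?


00001 = 1
00110 = 6
Sum = 7 = 111
1s count = 3

odd parity (3 ones in 111)


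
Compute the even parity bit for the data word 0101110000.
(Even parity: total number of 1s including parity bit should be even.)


Number of 1s in data: 4
Parity bit: 0

0


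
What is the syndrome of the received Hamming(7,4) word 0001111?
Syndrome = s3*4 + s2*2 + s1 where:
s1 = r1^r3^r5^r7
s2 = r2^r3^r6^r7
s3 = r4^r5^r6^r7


s1=0, s2=0, s3=0

Syndrome = 0 (no error)


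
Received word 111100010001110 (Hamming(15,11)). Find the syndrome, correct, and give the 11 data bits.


Syndrome = 3: error at position 3

Data: 00000001110 (corrected bit 3)


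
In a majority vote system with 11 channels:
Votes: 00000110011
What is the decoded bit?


Ones: 4 out of 11
Threshold: 6

0 (4/11 voted 1)


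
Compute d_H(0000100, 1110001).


XOR: 1110101
Count of 1s: 5

5


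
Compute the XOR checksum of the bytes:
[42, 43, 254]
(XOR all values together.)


XOR chain: 42 ^ 43 ^ 254 = 255

255


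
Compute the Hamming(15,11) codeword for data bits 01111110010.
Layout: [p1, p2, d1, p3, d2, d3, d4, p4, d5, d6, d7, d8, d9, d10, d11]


Parity bits: p1=0, p2=1, p3=0, p4=0

010011101110010


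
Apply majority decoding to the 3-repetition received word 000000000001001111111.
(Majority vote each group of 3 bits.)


Groups: 000, 000, 000, 001, 001, 111, 111
Majority votes: 0000011

0000011


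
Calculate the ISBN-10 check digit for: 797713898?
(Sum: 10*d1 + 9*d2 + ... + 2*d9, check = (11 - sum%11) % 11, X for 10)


Weighted sum: 352
352 mod 11 = 0

Check digit: 0


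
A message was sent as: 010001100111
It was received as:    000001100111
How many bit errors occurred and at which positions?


XOR: 010000000000

1 error(s) at position(s): 1


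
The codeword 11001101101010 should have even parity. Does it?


Number of 1s: 8

Yes, parity is correct (8 ones)


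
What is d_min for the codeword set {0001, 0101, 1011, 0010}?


Comparing all pairs, minimum distance: 1
Can detect 0 errors, correct 0 errors

1


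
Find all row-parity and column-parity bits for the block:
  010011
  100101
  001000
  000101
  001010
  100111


Row parities: 111000
Column parities: 010110

Row P: 111000, Col P: 010110, Corner: 1


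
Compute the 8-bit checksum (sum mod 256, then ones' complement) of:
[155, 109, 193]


Sum = 457 mod 256 = 201
Complement = 54

54


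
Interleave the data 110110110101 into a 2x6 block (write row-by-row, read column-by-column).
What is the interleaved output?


Matrix:
  110110
  110101
Read columns: 111100111001

111100111001


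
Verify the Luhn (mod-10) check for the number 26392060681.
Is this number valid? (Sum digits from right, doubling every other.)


Luhn sum = 39
39 mod 10 = 9

Invalid (Luhn sum mod 10 = 9)


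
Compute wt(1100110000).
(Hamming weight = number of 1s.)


Counting 1s in 1100110000

4


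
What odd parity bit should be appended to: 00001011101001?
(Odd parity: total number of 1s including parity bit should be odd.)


Number of 1s in data: 6
Parity bit: 1

1


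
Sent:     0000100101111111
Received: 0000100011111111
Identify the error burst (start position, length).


XOR: 0000000110000000

Burst at position 7, length 2


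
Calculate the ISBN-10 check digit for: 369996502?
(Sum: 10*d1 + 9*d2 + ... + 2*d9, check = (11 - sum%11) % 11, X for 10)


Weighted sum: 327
327 mod 11 = 8

Check digit: 3


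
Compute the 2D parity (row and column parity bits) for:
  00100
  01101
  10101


Row parities: 111
Column parities: 11100

Row P: 111, Col P: 11100, Corner: 1


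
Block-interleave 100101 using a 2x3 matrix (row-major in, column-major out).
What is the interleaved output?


Matrix:
  100
  101
Read columns: 110001

110001


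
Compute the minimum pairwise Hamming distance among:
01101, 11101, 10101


Comparing all pairs, minimum distance: 1
Can detect 0 errors, correct 0 errors

1


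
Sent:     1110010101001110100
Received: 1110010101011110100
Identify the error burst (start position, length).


XOR: 0000000000010000000

Burst at position 11, length 1


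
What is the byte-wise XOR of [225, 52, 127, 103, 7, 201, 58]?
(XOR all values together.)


XOR chain: 225 ^ 52 ^ 127 ^ 103 ^ 7 ^ 201 ^ 58 = 57

57


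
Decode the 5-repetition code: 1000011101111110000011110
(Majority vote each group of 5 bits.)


Groups: 10000, 11101, 11111, 00000, 11110
Majority votes: 01101

01101


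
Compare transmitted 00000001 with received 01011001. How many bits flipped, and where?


XOR: 01011000

3 error(s) at position(s): 1, 3, 4


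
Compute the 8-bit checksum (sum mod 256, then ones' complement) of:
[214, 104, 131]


Sum = 449 mod 256 = 193
Complement = 62

62


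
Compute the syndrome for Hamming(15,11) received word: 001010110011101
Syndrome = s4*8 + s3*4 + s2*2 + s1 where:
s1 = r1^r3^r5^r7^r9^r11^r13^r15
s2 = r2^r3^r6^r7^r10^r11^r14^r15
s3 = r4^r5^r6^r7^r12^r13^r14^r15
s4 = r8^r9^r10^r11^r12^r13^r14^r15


s1=0, s2=0, s3=1, s4=1

Syndrome = 12 (error at position 12)


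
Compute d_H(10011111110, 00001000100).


XOR: 10010111010
Count of 1s: 6

6


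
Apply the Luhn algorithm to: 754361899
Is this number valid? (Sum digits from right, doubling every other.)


Luhn sum = 52
52 mod 10 = 2

Invalid (Luhn sum mod 10 = 2)


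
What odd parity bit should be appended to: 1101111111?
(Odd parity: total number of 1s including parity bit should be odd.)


Number of 1s in data: 9
Parity bit: 0

0


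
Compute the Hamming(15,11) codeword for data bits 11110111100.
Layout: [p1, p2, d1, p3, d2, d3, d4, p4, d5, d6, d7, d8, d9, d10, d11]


Parity bits: p1=1, p2=1, p3=1, p4=0

111111100111100


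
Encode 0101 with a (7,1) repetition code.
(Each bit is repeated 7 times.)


Each bit -> 7 copies

0000000111111100000001111111


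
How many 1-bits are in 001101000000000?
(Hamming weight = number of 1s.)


Counting 1s in 001101000000000

3


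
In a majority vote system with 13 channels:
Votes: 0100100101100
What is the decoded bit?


Ones: 5 out of 13
Threshold: 7

0 (5/13 voted 1)


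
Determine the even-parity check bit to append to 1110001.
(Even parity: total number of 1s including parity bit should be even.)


Number of 1s in data: 4
Parity bit: 0

0


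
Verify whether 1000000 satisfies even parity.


Number of 1s: 1

No, parity error (1 ones)


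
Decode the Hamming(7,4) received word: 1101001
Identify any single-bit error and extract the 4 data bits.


Syndrome = 0: no error detected

Data: 0001 (no errors)


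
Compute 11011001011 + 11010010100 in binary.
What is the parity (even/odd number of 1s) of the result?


11011001011 = 1739
11010010100 = 1684
Sum = 3423 = 110101011111
1s count = 9

odd parity (9 ones in 110101011111)


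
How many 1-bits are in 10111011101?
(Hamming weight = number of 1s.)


Counting 1s in 10111011101

8


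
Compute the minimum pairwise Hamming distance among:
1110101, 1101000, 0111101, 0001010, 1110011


Comparing all pairs, minimum distance: 2
Can detect 1 errors, correct 0 errors

2


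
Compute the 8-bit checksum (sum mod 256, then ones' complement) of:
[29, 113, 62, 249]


Sum = 453 mod 256 = 197
Complement = 58

58


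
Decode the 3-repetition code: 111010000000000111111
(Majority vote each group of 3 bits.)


Groups: 111, 010, 000, 000, 000, 111, 111
Majority votes: 1000011

1000011


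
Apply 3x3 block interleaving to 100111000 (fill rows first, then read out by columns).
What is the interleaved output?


Matrix:
  100
  111
  000
Read columns: 110010010

110010010


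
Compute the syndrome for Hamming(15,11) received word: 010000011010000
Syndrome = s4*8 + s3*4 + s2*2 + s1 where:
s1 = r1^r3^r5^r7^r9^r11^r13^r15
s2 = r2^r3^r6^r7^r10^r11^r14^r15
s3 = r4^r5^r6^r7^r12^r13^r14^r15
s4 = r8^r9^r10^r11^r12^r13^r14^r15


s1=0, s2=0, s3=0, s4=1

Syndrome = 8 (error at position 8)


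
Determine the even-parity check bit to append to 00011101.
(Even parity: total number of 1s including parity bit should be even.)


Number of 1s in data: 4
Parity bit: 0

0


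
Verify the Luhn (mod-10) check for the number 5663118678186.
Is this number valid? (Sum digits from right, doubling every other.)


Luhn sum = 62
62 mod 10 = 2

Invalid (Luhn sum mod 10 = 2)


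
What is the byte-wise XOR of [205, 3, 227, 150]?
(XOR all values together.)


XOR chain: 205 ^ 3 ^ 227 ^ 150 = 187

187


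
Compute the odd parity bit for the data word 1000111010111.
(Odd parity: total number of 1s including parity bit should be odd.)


Number of 1s in data: 8
Parity bit: 1

1


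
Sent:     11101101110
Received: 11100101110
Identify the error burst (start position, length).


XOR: 00001000000

Burst at position 4, length 1


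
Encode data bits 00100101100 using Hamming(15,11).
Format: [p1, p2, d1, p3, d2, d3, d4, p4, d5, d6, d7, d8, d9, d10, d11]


Parity bits: p1=1, p2=0, p3=1, p4=1

100101010101100


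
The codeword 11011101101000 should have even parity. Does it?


Number of 1s: 8

Yes, parity is correct (8 ones)


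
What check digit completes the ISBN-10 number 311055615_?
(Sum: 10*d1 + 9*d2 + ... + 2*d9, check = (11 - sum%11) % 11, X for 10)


Weighted sum: 139
139 mod 11 = 7

Check digit: 4


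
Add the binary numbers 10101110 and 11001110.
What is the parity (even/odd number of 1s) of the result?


10101110 = 174
11001110 = 206
Sum = 380 = 101111100
1s count = 6

even parity (6 ones in 101111100)


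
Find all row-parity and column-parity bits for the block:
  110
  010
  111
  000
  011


Row parities: 01100
Column parities: 000

Row P: 01100, Col P: 000, Corner: 0


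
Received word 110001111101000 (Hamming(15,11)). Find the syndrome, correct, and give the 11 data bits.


Syndrome = 5: error at position 5

Data: 01111101000 (corrected bit 5)


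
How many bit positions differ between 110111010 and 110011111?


XOR: 000100101
Count of 1s: 3

3


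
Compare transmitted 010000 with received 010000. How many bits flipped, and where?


XOR: 000000

0 errors (received matches sent)


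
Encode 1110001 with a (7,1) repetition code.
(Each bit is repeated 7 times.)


Each bit -> 7 copies

1111111111111111111110000000000000000000001111111


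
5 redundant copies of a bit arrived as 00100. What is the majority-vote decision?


Ones: 1 out of 5
Threshold: 3

0 (1/5 voted 1)


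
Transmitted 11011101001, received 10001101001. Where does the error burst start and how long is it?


XOR: 01010000000

Burst at position 1, length 3


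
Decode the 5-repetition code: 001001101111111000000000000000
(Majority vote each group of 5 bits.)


Groups: 00100, 11011, 11111, 00000, 00000, 00000
Majority votes: 011000

011000


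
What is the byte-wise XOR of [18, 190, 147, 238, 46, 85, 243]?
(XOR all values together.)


XOR chain: 18 ^ 190 ^ 147 ^ 238 ^ 46 ^ 85 ^ 243 = 89

89


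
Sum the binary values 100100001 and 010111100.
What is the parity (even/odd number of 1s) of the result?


100100001 = 289
010111100 = 188
Sum = 477 = 111011101
1s count = 7

odd parity (7 ones in 111011101)


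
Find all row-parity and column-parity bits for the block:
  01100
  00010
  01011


Row parities: 011
Column parities: 00101

Row P: 011, Col P: 00101, Corner: 0


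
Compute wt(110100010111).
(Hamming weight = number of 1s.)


Counting 1s in 110100010111

7


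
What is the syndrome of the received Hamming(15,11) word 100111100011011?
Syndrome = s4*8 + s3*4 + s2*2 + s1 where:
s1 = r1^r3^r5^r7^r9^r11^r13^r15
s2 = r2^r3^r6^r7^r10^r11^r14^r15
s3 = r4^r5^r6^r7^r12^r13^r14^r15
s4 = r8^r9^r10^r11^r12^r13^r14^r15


s1=1, s2=1, s3=1, s4=0

Syndrome = 7 (error at position 7)


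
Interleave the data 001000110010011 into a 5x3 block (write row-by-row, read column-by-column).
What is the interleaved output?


Matrix:
  001
  000
  110
  010
  011
Read columns: 001000011110001

001000011110001


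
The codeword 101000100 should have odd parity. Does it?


Number of 1s: 3

Yes, parity is correct (3 ones)


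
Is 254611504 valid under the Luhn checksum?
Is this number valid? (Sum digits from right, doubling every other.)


Luhn sum = 22
22 mod 10 = 2

Invalid (Luhn sum mod 10 = 2)


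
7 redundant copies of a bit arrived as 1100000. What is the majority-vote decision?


Ones: 2 out of 7
Threshold: 4

0 (2/7 voted 1)


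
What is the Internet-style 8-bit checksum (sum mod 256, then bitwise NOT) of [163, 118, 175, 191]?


Sum = 647 mod 256 = 135
Complement = 120

120


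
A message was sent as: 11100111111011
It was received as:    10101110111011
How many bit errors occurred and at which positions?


XOR: 01001001000000

3 error(s) at position(s): 1, 4, 7


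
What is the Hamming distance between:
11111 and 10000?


XOR: 01111
Count of 1s: 4

4


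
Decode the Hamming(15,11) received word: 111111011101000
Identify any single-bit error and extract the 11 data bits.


Syndrome = 0: no error detected

Data: 11101101000 (no errors)


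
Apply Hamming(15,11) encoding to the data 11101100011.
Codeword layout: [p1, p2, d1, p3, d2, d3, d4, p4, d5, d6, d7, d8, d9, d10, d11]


Parity bits: p1=0, p2=1, p3=0, p4=0

011011001100011


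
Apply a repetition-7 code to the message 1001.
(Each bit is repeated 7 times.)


Each bit -> 7 copies

1111111000000000000001111111


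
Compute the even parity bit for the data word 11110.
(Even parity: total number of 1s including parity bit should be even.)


Number of 1s in data: 4
Parity bit: 0

0


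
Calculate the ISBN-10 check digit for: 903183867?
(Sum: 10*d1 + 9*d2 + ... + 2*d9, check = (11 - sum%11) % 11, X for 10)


Weighted sum: 248
248 mod 11 = 6

Check digit: 5


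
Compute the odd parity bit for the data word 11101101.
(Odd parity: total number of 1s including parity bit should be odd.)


Number of 1s in data: 6
Parity bit: 1

1


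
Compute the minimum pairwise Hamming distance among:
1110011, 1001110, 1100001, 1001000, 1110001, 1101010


Comparing all pairs, minimum distance: 1
Can detect 0 errors, correct 0 errors

1


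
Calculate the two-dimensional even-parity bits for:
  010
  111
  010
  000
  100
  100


Row parities: 111011
Column parities: 111

Row P: 111011, Col P: 111, Corner: 1


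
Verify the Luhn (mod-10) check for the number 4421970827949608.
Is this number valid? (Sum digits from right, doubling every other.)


Luhn sum = 88
88 mod 10 = 8

Invalid (Luhn sum mod 10 = 8)


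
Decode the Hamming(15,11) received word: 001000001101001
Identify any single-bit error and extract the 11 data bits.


Syndrome = 3: error at position 3

Data: 00001101001 (corrected bit 3)


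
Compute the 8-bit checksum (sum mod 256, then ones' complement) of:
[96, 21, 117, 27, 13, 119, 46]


Sum = 439 mod 256 = 183
Complement = 72

72


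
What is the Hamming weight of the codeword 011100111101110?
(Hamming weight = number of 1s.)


Counting 1s in 011100111101110

10


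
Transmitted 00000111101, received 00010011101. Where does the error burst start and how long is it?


XOR: 00010100000

Burst at position 3, length 3


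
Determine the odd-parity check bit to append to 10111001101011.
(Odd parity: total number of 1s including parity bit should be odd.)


Number of 1s in data: 9
Parity bit: 0

0


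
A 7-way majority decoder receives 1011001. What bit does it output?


Ones: 4 out of 7
Threshold: 4

1 (4/7 voted 1)


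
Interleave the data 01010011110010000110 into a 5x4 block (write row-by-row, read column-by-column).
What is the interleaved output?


Matrix:
  0101
  0011
  1100
  1000
  0110
Read columns: 00110101010100111000

00110101010100111000


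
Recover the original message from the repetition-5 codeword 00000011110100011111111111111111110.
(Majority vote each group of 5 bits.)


Groups: 00000, 01111, 01000, 11111, 11111, 11111, 11110
Majority votes: 0101111

0101111


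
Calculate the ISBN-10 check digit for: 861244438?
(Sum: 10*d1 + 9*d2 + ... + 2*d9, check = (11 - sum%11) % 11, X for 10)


Weighted sum: 241
241 mod 11 = 10

Check digit: 1


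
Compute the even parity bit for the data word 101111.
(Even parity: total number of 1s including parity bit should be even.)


Number of 1s in data: 5
Parity bit: 1

1


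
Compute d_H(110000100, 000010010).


XOR: 110010110
Count of 1s: 5

5


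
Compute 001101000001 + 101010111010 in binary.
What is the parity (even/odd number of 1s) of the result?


001101000001 = 833
101010111010 = 2746
Sum = 3579 = 110111111011
1s count = 10

even parity (10 ones in 110111111011)


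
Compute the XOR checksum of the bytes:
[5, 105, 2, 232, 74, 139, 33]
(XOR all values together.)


XOR chain: 5 ^ 105 ^ 2 ^ 232 ^ 74 ^ 139 ^ 33 = 102

102


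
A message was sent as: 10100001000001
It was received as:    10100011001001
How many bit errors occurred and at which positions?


XOR: 00000010001000

2 error(s) at position(s): 6, 10


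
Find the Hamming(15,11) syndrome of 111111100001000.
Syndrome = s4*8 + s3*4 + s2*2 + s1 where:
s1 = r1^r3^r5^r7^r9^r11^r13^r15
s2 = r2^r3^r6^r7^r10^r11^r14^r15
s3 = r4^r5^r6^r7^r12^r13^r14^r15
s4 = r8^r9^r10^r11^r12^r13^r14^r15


s1=0, s2=0, s3=1, s4=1

Syndrome = 12 (error at position 12)


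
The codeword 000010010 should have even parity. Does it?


Number of 1s: 2

Yes, parity is correct (2 ones)


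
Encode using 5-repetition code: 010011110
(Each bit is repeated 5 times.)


Each bit -> 5 copies

000001111100000000001111111111111111111100000


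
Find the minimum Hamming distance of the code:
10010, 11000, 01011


Comparing all pairs, minimum distance: 2
Can detect 1 errors, correct 0 errors

2


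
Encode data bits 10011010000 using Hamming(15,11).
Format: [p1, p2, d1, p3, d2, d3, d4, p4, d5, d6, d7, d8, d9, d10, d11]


Parity bits: p1=0, p2=1, p3=1, p4=0

011100101010000


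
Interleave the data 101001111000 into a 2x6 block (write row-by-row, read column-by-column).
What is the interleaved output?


Matrix:
  101001
  111000
Read columns: 110111000010

110111000010


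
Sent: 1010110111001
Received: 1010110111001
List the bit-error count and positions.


XOR: 0000000000000

0 errors (received matches sent)


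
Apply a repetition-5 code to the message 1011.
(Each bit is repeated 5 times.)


Each bit -> 5 copies

11111000001111111111


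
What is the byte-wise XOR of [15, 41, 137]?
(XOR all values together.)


XOR chain: 15 ^ 41 ^ 137 = 175

175


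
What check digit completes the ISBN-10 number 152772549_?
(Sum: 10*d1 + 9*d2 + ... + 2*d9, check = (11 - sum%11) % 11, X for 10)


Weighted sum: 222
222 mod 11 = 2

Check digit: 9


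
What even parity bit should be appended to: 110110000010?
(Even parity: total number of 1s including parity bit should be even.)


Number of 1s in data: 5
Parity bit: 1

1


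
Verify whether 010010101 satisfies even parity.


Number of 1s: 4

Yes, parity is correct (4 ones)


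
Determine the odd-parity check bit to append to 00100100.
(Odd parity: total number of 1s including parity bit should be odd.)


Number of 1s in data: 2
Parity bit: 1

1


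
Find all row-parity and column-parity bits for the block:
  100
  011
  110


Row parities: 100
Column parities: 001

Row P: 100, Col P: 001, Corner: 1


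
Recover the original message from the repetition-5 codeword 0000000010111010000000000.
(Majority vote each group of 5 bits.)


Groups: 00000, 00010, 11101, 00000, 00000
Majority votes: 00100

00100


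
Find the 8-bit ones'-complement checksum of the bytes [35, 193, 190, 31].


Sum = 449 mod 256 = 193
Complement = 62

62


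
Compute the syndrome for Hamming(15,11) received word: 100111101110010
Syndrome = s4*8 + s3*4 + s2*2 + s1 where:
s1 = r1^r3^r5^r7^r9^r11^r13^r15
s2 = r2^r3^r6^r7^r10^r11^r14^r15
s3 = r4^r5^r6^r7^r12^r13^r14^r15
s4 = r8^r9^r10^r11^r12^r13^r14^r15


s1=1, s2=1, s3=1, s4=0

Syndrome = 7 (error at position 7)


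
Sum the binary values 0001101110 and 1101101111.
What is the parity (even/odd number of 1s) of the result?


0001101110 = 110
1101101111 = 879
Sum = 989 = 1111011101
1s count = 8

even parity (8 ones in 1111011101)


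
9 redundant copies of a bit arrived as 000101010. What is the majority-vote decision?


Ones: 3 out of 9
Threshold: 5

0 (3/9 voted 1)


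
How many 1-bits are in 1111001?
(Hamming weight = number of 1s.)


Counting 1s in 1111001

5


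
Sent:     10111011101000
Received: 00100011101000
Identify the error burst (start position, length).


XOR: 10011000000000

Burst at position 0, length 5


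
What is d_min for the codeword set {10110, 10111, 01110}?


Comparing all pairs, minimum distance: 1
Can detect 0 errors, correct 0 errors

1


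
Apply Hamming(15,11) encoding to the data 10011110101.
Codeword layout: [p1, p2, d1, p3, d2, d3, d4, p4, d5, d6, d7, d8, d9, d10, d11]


Parity bits: p1=0, p2=1, p3=1, p4=1

011100111110101


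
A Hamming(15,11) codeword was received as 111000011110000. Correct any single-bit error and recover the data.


Syndrome = 0: no error detected

Data: 10001110000 (no errors)


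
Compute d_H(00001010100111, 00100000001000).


XOR: 00101010101111
Count of 1s: 8

8


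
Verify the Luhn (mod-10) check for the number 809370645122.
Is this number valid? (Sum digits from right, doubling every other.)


Luhn sum = 39
39 mod 10 = 9

Invalid (Luhn sum mod 10 = 9)


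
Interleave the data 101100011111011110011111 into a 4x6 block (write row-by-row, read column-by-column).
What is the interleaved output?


Matrix:
  101100
  011111
  011110
  011111
Read columns: 100001111111111101110101

100001111111111101110101


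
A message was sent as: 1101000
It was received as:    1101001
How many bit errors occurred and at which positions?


XOR: 0000001

1 error(s) at position(s): 6


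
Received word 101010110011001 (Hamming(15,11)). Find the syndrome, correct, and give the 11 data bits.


Syndrome = 0: no error detected

Data: 11010011001 (no errors)


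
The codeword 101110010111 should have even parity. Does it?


Number of 1s: 8

Yes, parity is correct (8 ones)


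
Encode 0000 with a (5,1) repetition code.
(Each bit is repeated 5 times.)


Each bit -> 5 copies

00000000000000000000


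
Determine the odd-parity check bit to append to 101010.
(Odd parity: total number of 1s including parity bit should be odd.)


Number of 1s in data: 3
Parity bit: 0

0


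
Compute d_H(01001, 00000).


XOR: 01001
Count of 1s: 2

2


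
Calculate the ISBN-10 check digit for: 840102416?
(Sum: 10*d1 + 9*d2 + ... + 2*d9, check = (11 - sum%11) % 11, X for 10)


Weighted sum: 164
164 mod 11 = 10

Check digit: 1


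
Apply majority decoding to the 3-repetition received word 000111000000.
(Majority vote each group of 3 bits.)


Groups: 000, 111, 000, 000
Majority votes: 0100

0100


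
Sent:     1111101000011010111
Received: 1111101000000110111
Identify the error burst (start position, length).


XOR: 0000000000011100000

Burst at position 11, length 3


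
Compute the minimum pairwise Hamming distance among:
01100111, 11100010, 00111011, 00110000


Comparing all pairs, minimum distance: 3
Can detect 2 errors, correct 1 errors

3


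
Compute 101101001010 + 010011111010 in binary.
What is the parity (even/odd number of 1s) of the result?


101101001010 = 2890
010011111010 = 1274
Sum = 4164 = 1000001000100
1s count = 3

odd parity (3 ones in 1000001000100)


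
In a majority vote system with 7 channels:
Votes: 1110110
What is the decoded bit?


Ones: 5 out of 7
Threshold: 4

1 (5/7 voted 1)


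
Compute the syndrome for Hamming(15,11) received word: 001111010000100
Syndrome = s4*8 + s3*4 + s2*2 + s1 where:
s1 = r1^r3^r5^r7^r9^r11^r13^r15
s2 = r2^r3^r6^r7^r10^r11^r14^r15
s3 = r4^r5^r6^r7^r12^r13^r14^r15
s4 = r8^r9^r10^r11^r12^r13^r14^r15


s1=1, s2=0, s3=0, s4=0

Syndrome = 1 (error at position 1)


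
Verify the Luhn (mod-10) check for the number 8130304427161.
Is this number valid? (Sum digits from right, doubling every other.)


Luhn sum = 40
40 mod 10 = 0

Valid (Luhn sum mod 10 = 0)


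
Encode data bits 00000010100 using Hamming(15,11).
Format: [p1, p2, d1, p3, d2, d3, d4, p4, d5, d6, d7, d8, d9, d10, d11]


Parity bits: p1=0, p2=1, p3=1, p4=0

010100000010100


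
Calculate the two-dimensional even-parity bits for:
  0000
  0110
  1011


Row parities: 001
Column parities: 1101

Row P: 001, Col P: 1101, Corner: 1


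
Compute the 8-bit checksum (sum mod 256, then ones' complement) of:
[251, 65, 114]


Sum = 430 mod 256 = 174
Complement = 81

81


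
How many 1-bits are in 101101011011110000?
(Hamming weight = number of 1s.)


Counting 1s in 101101011011110000

10


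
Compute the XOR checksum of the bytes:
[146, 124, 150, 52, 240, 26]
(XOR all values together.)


XOR chain: 146 ^ 124 ^ 150 ^ 52 ^ 240 ^ 26 = 166

166


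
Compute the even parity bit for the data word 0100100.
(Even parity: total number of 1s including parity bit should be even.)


Number of 1s in data: 2
Parity bit: 0

0


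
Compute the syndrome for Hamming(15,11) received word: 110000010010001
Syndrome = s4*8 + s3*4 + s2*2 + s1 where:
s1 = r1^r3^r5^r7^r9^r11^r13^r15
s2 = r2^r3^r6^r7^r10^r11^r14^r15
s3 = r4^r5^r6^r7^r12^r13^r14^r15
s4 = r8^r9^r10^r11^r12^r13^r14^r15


s1=1, s2=1, s3=1, s4=1

Syndrome = 15 (error at position 15)


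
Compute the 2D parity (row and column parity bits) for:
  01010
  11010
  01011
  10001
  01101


Row parities: 01101
Column parities: 00111

Row P: 01101, Col P: 00111, Corner: 1


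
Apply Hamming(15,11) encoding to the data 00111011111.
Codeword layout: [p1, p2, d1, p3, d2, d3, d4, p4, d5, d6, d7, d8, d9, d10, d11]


Parity bits: p1=1, p2=1, p3=0, p4=0

110001101011111


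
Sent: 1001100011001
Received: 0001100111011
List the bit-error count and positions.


XOR: 1000000100010

3 error(s) at position(s): 0, 7, 11


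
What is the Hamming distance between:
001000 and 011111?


XOR: 010111
Count of 1s: 4

4


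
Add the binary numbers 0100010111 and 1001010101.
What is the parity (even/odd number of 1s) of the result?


0100010111 = 279
1001010101 = 597
Sum = 876 = 1101101100
1s count = 6

even parity (6 ones in 1101101100)


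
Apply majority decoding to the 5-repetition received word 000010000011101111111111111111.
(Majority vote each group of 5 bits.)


Groups: 00001, 00000, 11101, 11111, 11111, 11111
Majority votes: 001111

001111


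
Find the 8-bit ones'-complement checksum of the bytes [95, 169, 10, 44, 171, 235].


Sum = 724 mod 256 = 212
Complement = 43

43


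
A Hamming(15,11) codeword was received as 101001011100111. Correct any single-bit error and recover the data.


Syndrome = 3: error at position 3

Data: 00101100111 (corrected bit 3)


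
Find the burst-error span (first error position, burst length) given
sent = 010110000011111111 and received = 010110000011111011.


XOR: 000000000000000100

Burst at position 15, length 1


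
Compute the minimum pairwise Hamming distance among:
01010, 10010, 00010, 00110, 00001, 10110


Comparing all pairs, minimum distance: 1
Can detect 0 errors, correct 0 errors

1


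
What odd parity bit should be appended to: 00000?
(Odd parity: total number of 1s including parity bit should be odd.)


Number of 1s in data: 0
Parity bit: 1

1


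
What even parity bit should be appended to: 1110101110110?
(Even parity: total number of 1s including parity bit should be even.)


Number of 1s in data: 9
Parity bit: 1

1


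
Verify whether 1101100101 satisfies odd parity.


Number of 1s: 6

No, parity error (6 ones)


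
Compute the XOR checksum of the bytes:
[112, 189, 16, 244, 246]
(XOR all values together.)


XOR chain: 112 ^ 189 ^ 16 ^ 244 ^ 246 = 223

223


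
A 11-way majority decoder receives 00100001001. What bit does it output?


Ones: 3 out of 11
Threshold: 6

0 (3/11 voted 1)


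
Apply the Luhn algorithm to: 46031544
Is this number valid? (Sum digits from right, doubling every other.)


Luhn sum = 36
36 mod 10 = 6

Invalid (Luhn sum mod 10 = 6)


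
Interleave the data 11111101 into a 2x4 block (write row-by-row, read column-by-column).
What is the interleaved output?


Matrix:
  1111
  1101
Read columns: 11111011

11111011


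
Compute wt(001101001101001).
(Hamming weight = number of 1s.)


Counting 1s in 001101001101001

7


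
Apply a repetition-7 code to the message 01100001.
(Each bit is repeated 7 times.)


Each bit -> 7 copies

00000001111111111111100000000000000000000000000001111111


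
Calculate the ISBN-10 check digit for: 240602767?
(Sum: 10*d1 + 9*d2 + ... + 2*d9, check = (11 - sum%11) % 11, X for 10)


Weighted sum: 168
168 mod 11 = 3

Check digit: 8


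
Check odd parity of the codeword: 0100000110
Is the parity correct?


Number of 1s: 3

Yes, parity is correct (3 ones)


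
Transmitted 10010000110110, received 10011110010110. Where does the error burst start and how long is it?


XOR: 00001110100000

Burst at position 4, length 5


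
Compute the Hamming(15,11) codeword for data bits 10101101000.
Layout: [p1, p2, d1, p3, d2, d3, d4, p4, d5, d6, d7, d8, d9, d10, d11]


Parity bits: p1=0, p2=1, p3=0, p4=1

011001011101000


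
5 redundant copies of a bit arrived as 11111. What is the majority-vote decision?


Ones: 5 out of 5
Threshold: 3

1 (5/5 voted 1)


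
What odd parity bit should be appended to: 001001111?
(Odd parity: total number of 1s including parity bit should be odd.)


Number of 1s in data: 5
Parity bit: 0

0


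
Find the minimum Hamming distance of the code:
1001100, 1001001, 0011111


Comparing all pairs, minimum distance: 2
Can detect 1 errors, correct 0 errors

2


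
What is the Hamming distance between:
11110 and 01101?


XOR: 10011
Count of 1s: 3

3


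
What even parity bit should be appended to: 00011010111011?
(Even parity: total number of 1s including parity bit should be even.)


Number of 1s in data: 8
Parity bit: 0

0


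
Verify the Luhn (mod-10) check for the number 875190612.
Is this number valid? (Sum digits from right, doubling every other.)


Luhn sum = 39
39 mod 10 = 9

Invalid (Luhn sum mod 10 = 9)


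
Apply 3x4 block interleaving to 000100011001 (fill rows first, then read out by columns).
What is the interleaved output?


Matrix:
  0001
  0001
  1001
Read columns: 001000000111

001000000111


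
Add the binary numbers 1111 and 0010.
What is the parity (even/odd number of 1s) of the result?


1111 = 15
0010 = 2
Sum = 17 = 10001
1s count = 2

even parity (2 ones in 10001)


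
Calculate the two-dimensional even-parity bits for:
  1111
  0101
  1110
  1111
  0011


Row parities: 00100
Column parities: 1000

Row P: 00100, Col P: 1000, Corner: 1


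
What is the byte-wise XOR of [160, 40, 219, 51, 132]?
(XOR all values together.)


XOR chain: 160 ^ 40 ^ 219 ^ 51 ^ 132 = 228

228


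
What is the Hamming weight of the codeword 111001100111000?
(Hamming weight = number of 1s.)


Counting 1s in 111001100111000

8


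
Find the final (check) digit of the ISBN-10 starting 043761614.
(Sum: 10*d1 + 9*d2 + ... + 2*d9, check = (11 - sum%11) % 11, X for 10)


Weighted sum: 185
185 mod 11 = 9

Check digit: 2


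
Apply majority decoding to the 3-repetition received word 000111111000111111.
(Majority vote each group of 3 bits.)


Groups: 000, 111, 111, 000, 111, 111
Majority votes: 011011

011011


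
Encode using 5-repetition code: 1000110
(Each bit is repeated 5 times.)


Each bit -> 5 copies

11111000000000000000111111111100000


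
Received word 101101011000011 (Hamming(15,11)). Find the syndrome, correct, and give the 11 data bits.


Syndrome = 0: no error detected

Data: 10101000011 (no errors)


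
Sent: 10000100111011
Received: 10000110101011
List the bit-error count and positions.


XOR: 00000010010000

2 error(s) at position(s): 6, 9


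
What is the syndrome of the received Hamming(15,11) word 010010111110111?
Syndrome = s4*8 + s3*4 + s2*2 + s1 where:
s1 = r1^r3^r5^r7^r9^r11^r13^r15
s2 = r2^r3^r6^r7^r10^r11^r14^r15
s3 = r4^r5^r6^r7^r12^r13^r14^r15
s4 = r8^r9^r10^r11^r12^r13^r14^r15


s1=0, s2=0, s3=1, s4=1

Syndrome = 12 (error at position 12)
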